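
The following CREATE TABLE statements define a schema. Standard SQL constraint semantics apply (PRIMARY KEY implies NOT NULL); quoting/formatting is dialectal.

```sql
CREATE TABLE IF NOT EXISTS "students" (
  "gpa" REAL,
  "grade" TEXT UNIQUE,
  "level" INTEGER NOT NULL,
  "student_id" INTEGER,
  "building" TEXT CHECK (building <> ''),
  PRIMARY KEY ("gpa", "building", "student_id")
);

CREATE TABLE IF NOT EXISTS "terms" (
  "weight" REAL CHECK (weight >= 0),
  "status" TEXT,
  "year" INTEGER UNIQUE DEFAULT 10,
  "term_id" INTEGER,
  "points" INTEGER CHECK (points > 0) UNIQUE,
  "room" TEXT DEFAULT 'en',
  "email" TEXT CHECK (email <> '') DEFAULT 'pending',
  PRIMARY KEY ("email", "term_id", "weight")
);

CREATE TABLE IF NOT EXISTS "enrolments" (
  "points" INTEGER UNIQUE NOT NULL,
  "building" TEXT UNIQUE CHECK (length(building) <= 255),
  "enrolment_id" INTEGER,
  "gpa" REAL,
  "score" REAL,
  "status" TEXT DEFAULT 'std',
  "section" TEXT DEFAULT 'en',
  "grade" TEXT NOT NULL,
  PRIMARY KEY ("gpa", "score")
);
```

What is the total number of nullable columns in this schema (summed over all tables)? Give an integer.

9

students: 1 nullable (grade — PK (gpa, building, student_id) and explicit NOT NULL columns excluded).
terms: 4 nullable (status, year, points, room — PK (email, term_id, weight) and explicit NOT NULL columns excluded).
enrolments: 4 nullable (building, enrolment_id, status, section — PK (gpa, score) and explicit NOT NULL columns excluded).
Total: 1 + 4 + 4 = 9.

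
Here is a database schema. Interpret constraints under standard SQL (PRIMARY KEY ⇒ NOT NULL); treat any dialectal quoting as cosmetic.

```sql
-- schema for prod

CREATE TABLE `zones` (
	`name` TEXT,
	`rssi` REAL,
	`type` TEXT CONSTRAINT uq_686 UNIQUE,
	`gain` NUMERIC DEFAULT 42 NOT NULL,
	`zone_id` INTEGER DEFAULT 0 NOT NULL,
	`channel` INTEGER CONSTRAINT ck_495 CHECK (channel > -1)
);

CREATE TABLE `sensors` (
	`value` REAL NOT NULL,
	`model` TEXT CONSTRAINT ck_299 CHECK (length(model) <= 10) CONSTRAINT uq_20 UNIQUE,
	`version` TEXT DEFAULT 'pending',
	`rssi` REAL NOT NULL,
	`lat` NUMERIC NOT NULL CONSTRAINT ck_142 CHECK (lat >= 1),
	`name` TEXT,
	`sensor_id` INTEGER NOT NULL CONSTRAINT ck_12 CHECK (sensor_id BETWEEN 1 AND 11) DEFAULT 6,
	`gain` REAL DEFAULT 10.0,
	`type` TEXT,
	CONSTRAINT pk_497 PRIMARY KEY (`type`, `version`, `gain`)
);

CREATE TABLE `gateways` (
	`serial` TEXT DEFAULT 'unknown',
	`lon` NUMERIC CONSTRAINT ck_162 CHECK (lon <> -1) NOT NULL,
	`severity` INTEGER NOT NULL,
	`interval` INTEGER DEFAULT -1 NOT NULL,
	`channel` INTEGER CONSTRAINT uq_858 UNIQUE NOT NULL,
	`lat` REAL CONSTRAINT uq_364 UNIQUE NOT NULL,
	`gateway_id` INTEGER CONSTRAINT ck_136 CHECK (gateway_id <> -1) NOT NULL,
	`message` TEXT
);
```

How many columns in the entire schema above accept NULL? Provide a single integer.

zones: 4 nullable (name, rssi, type, channel — PK none and explicit NOT NULL columns excluded).
sensors: 2 nullable (model, name — PK (type, version, gain) and explicit NOT NULL columns excluded).
gateways: 2 nullable (serial, message — PK none and explicit NOT NULL columns excluded).
Total: 4 + 2 + 2 = 8.

8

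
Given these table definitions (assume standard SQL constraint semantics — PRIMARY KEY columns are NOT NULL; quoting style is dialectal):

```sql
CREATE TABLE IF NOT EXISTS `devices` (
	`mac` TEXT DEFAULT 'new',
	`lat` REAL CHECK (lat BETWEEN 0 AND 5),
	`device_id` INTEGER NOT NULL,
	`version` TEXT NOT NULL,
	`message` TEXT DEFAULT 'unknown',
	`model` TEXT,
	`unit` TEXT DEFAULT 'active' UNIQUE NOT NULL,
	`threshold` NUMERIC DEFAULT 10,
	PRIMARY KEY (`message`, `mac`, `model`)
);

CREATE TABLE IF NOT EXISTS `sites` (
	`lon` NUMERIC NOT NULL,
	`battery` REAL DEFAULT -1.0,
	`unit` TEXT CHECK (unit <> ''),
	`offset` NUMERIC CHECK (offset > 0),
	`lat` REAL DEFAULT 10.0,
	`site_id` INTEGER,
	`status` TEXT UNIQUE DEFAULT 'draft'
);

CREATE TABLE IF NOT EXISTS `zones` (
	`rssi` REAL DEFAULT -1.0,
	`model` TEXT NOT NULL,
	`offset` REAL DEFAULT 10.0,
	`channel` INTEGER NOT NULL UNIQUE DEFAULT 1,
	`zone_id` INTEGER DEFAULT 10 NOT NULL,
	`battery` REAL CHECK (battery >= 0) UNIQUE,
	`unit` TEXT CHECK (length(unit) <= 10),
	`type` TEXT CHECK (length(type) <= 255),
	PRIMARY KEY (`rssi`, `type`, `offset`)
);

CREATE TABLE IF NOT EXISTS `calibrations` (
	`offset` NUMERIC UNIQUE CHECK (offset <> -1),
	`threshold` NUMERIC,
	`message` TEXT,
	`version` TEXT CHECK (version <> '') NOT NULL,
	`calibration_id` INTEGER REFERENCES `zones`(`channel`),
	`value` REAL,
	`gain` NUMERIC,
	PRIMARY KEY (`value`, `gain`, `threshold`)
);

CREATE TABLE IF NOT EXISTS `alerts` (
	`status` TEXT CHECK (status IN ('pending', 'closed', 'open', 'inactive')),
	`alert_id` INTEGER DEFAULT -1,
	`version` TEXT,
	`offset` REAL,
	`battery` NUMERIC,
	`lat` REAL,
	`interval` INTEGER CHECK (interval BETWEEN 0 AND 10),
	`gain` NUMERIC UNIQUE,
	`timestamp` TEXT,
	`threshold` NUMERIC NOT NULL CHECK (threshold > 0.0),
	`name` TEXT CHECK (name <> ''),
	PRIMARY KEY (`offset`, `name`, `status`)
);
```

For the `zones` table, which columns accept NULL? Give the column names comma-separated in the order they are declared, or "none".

battery, unit

- rssi: part of the PRIMARY KEY, which implies NOT NULL → not nullable.
- model: declared NOT NULL → not nullable.
- offset: part of the PRIMARY KEY, which implies NOT NULL → not nullable.
- channel: declared NOT NULL → not nullable.
- zone_id: declared NOT NULL → not nullable.
- battery: CHECK does not forbid NULL (a CHECK constraint passes when its expression is NULL) → nullable.
- unit: CHECK does not forbid NULL (a CHECK constraint passes when its expression is NULL) → nullable.
- type: part of the PRIMARY KEY, which implies NOT NULL → not nullable.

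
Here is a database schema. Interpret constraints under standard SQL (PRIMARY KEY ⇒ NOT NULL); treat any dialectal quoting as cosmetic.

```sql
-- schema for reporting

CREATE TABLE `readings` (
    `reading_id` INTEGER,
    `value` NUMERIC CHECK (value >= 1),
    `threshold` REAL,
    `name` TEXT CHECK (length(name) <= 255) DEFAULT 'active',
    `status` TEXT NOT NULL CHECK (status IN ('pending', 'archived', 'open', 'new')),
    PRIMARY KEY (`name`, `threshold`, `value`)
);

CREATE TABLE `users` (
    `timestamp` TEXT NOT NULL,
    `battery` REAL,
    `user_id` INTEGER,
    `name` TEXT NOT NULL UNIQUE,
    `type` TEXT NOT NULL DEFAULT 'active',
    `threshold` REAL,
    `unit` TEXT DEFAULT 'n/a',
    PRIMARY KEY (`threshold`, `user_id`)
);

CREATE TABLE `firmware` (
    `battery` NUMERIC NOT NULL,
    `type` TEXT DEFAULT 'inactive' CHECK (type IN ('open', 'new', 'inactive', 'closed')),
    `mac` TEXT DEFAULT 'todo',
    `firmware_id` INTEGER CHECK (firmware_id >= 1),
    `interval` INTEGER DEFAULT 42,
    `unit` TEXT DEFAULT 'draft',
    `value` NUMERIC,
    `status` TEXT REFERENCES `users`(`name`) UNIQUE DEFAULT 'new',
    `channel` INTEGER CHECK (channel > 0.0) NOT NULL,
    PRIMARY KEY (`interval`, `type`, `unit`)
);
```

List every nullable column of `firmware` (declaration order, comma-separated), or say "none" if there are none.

mac, firmware_id, value, status

- battery: declared NOT NULL → not nullable.
- type: part of the PRIMARY KEY, which implies NOT NULL → not nullable.
- mac: DEFAULT only fills an omitted column; an explicit NULL is still allowed → nullable.
- firmware_id: CHECK does not forbid NULL (a CHECK constraint passes when its expression is NULL) → nullable.
- interval: part of the PRIMARY KEY, which implies NOT NULL → not nullable.
- unit: part of the PRIMARY KEY, which implies NOT NULL → not nullable.
- value: no NOT NULL constraint applies → nullable.
- status: a foreign key column may be NULL unless separately constrained → nullable.
- channel: declared NOT NULL → not nullable.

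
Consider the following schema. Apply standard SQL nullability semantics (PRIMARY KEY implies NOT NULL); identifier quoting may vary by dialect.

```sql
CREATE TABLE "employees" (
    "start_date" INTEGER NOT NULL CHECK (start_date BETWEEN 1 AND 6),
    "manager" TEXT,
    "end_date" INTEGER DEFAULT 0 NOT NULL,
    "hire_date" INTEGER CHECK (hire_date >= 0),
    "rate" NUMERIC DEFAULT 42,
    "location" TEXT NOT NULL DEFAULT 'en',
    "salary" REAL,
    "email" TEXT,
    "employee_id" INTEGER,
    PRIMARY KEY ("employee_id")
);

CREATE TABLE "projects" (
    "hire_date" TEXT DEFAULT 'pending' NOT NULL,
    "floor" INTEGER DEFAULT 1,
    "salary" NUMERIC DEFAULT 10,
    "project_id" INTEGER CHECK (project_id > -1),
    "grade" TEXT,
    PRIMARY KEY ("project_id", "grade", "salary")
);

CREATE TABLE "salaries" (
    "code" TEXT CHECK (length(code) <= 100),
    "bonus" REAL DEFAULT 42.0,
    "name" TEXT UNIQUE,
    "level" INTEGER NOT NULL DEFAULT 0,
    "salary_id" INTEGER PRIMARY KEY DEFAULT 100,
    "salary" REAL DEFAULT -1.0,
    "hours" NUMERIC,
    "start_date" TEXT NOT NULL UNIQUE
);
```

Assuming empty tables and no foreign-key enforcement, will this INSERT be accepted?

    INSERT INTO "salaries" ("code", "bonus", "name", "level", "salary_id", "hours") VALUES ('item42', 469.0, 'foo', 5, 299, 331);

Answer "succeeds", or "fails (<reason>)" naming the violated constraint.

fails (NOT NULL on start_date)

start_date is omitted from the column list and has no DEFAULT, so it would receive NULL.
But start_date is declared NOT NULL.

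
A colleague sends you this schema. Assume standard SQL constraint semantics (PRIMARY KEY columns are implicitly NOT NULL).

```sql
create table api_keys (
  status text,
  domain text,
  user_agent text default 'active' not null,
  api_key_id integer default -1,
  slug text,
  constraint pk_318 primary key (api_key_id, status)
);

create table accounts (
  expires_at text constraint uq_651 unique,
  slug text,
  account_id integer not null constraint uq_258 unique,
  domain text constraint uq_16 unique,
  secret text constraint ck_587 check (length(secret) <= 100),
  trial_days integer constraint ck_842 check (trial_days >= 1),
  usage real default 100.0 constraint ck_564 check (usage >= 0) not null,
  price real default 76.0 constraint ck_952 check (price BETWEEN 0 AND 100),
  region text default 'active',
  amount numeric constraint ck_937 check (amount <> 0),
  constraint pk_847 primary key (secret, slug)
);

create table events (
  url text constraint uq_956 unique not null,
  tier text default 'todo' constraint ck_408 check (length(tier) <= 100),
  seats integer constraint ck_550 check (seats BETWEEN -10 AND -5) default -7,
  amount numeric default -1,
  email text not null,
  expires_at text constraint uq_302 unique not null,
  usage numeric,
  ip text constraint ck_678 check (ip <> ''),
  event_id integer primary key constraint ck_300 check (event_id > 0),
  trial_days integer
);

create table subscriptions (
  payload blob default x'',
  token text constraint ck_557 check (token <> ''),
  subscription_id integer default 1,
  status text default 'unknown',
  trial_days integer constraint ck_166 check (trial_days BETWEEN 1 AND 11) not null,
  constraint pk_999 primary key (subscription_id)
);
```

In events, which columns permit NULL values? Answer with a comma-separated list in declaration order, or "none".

tier, seats, amount, usage, ip, trial_days

- url: declared NOT NULL → not nullable.
- tier: CHECK does not forbid NULL (a CHECK constraint passes when its expression is NULL) → nullable.
- seats: CHECK does not forbid NULL (a CHECK constraint passes when its expression is NULL) → nullable.
- amount: DEFAULT only fills an omitted column; an explicit NULL is still allowed → nullable.
- email: declared NOT NULL → not nullable.
- expires_at: declared NOT NULL → not nullable.
- usage: no NOT NULL constraint applies → nullable.
- ip: CHECK does not forbid NULL (a CHECK constraint passes when its expression is NULL) → nullable.
- event_id: part of the PRIMARY KEY, which implies NOT NULL → not nullable.
- trial_days: no NOT NULL constraint applies → nullable.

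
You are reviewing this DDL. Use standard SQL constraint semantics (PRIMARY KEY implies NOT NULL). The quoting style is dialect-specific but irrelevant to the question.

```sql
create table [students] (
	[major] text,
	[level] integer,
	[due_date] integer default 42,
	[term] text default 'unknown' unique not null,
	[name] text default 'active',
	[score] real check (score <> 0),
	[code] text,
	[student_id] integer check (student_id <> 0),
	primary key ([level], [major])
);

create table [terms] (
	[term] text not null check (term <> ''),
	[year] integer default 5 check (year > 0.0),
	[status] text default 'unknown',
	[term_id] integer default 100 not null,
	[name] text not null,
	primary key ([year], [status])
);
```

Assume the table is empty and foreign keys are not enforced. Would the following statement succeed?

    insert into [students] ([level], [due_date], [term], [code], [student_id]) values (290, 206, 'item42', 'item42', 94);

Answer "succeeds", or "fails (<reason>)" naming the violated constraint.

fails (NOT NULL on major)

major is omitted from the column list and has no DEFAULT, so it would receive NULL.
But major is part of the PRIMARY KEY (implied NOT NULL).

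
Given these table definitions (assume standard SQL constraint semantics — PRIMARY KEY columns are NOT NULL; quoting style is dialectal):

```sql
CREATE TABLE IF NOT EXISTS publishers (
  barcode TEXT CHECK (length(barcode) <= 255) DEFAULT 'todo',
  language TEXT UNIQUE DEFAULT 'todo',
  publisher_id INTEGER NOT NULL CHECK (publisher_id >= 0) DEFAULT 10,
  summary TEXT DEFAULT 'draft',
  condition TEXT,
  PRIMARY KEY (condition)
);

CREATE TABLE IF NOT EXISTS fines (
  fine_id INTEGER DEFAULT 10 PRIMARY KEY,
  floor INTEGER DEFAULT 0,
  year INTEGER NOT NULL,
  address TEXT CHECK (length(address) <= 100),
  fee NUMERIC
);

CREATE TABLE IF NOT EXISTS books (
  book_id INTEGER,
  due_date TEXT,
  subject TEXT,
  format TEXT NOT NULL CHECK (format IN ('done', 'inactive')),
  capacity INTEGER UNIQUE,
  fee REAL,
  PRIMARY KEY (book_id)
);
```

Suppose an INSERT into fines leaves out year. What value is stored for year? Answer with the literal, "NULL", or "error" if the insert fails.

error

year has no DEFAULT clause.
Omitting it would insert NULL, but it is declared NOT NULL, so the INSERT fails.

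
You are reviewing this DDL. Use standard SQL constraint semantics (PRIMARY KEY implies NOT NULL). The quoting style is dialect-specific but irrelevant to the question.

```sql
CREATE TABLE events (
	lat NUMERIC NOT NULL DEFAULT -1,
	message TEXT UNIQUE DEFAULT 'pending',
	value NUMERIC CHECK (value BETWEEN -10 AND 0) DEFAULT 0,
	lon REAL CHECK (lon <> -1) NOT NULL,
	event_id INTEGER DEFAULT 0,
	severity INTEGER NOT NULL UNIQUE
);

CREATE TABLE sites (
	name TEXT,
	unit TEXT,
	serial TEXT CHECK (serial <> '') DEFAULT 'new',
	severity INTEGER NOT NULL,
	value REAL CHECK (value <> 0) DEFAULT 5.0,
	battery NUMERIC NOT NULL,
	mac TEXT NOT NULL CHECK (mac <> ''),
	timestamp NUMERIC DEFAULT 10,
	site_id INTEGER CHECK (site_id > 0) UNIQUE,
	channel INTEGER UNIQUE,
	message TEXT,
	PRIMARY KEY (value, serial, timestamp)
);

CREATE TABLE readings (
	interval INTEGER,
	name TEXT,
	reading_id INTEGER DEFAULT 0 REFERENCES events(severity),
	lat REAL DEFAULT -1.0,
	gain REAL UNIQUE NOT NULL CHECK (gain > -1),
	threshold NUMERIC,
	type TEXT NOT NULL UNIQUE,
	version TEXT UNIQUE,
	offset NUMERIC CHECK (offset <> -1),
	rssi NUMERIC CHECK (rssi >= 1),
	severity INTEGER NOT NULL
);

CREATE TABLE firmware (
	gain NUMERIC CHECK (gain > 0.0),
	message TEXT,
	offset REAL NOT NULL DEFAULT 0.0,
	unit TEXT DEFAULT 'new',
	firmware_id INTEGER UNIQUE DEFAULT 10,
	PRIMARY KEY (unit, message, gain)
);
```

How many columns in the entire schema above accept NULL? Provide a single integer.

events: 3 nullable (message, value, event_id — PK none and explicit NOT NULL columns excluded).
sites: 5 nullable (name, unit, site_id, channel, message — PK (value, serial, timestamp) and explicit NOT NULL columns excluded).
readings: 8 nullable (interval, name, reading_id, lat, threshold, version, offset, rssi — PK none and explicit NOT NULL columns excluded).
firmware: 1 nullable (firmware_id — PK (unit, message, gain) and explicit NOT NULL columns excluded).
Total: 3 + 5 + 8 + 1 = 17.

17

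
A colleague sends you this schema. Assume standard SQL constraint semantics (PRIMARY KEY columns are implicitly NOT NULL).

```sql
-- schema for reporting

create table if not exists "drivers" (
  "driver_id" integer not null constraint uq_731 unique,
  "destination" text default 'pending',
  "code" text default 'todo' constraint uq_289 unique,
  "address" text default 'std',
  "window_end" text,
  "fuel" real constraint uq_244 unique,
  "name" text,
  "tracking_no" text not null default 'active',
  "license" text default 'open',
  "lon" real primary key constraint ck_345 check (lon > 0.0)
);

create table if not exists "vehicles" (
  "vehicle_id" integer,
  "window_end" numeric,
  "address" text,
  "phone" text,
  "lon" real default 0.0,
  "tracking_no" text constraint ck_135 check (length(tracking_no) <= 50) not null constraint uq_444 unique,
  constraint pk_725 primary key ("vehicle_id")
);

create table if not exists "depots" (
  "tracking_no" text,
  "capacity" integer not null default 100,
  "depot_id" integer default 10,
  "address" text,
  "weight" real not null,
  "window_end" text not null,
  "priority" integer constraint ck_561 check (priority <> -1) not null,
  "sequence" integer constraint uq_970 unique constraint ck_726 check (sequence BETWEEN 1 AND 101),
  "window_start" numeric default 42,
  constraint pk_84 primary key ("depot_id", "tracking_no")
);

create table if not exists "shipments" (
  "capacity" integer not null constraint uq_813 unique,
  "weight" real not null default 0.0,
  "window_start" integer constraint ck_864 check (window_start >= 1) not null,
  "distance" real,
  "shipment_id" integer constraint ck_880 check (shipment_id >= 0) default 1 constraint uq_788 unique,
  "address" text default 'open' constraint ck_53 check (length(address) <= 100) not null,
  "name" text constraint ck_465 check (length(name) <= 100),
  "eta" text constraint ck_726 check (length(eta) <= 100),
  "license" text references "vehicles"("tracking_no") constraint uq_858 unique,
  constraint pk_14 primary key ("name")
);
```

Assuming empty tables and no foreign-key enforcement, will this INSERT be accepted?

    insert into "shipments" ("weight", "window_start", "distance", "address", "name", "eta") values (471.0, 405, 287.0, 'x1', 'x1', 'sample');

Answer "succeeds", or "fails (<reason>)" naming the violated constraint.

capacity is omitted from the column list and has no DEFAULT, so it would receive NULL.
But capacity is declared NOT NULL.

fails (NOT NULL on capacity)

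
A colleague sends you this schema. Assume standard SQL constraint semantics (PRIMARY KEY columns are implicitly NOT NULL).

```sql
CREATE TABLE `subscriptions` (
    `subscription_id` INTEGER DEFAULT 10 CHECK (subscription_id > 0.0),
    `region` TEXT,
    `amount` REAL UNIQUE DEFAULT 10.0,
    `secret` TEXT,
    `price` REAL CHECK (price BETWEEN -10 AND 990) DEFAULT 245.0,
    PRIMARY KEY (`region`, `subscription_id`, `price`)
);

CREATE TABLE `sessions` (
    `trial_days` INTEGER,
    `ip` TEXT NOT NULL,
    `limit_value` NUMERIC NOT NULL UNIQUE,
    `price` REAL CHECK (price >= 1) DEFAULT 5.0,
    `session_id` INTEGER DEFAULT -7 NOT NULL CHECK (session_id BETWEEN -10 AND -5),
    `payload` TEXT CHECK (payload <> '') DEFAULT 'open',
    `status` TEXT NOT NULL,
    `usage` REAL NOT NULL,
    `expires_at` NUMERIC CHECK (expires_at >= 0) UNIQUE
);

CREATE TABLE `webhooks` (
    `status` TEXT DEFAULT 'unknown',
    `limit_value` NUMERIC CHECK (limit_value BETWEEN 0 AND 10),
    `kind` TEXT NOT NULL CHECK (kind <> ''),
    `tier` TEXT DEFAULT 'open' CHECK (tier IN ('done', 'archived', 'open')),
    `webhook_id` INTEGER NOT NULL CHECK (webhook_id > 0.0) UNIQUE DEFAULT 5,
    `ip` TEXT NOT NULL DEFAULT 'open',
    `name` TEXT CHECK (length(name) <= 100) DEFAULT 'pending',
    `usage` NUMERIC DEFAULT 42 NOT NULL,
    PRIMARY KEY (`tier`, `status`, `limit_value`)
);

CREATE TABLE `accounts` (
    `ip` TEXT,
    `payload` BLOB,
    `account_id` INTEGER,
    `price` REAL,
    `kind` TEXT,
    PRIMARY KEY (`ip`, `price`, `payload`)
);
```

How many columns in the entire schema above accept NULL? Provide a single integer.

9

subscriptions: 2 nullable (amount, secret — PK (region, subscription_id, price) and explicit NOT NULL columns excluded).
sessions: 4 nullable (trial_days, price, payload, expires_at — PK none and explicit NOT NULL columns excluded).
webhooks: 1 nullable (name — PK (tier, status, limit_value) and explicit NOT NULL columns excluded).
accounts: 2 nullable (account_id, kind — PK (ip, price, payload) and explicit NOT NULL columns excluded).
Total: 2 + 4 + 1 + 2 = 9.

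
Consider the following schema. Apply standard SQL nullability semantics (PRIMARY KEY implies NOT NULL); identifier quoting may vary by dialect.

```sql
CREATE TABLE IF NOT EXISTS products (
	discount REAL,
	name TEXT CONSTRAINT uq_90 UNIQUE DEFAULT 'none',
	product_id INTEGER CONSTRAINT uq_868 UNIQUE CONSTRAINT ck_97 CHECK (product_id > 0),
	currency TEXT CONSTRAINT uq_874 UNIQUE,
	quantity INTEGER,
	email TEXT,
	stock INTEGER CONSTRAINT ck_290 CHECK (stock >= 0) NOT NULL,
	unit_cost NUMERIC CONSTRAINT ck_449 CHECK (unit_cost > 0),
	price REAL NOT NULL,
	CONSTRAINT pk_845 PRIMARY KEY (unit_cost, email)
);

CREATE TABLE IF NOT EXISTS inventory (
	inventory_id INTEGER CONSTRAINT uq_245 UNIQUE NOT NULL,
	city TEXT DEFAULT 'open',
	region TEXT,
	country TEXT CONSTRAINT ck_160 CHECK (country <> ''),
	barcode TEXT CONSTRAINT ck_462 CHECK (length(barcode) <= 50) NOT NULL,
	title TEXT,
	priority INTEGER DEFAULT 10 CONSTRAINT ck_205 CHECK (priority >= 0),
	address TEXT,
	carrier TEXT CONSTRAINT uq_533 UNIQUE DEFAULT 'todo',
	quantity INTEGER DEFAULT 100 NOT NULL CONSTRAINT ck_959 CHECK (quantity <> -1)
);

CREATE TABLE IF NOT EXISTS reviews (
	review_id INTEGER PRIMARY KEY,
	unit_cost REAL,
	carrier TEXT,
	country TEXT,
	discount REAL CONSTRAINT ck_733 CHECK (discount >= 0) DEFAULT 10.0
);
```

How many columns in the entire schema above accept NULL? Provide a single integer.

16

products: 5 nullable (discount, name, product_id, currency, quantity — PK (unit_cost, email) and explicit NOT NULL columns excluded).
inventory: 7 nullable (city, region, country, title, priority, address, carrier — PK none and explicit NOT NULL columns excluded).
reviews: 4 nullable (unit_cost, carrier, country, discount — PK (review_id) and explicit NOT NULL columns excluded).
Total: 5 + 7 + 4 = 16.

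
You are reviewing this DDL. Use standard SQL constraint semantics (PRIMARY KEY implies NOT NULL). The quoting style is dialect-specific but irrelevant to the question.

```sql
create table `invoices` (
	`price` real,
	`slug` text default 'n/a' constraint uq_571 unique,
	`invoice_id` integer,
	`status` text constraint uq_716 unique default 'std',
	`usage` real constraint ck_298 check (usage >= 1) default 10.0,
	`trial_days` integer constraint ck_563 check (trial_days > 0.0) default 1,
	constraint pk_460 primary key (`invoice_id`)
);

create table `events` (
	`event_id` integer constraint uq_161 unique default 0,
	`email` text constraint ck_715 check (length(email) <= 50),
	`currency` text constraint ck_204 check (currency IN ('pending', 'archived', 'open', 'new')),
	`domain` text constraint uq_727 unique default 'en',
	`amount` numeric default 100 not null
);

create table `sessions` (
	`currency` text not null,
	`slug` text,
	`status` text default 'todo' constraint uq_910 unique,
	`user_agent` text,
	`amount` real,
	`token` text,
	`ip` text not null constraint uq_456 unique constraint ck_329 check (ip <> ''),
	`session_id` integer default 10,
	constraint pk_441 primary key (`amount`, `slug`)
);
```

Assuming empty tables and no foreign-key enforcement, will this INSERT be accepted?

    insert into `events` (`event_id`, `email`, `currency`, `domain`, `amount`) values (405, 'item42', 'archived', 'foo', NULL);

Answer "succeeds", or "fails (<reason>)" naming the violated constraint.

fails (NOT NULL on amount)

amount is explicitly set to NULL, but amount is declared NOT NULL.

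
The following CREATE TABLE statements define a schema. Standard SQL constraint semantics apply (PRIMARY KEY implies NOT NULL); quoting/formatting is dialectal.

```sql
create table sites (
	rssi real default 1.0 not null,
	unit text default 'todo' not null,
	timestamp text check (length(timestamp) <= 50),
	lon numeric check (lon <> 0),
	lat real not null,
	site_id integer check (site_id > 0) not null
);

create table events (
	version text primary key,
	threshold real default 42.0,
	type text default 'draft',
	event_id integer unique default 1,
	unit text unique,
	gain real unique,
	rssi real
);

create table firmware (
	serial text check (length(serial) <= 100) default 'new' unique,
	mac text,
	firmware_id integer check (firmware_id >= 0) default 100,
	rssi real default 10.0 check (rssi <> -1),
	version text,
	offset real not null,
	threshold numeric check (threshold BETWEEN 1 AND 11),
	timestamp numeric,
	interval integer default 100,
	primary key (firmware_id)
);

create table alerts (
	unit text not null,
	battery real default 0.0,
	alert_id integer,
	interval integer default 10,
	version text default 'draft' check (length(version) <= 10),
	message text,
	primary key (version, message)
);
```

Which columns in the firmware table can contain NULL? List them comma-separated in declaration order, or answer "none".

serial, mac, rssi, version, threshold, timestamp, interval

- serial: CHECK does not forbid NULL (a CHECK constraint passes when its expression is NULL) → nullable.
- mac: no NOT NULL constraint applies → nullable.
- firmware_id: part of the PRIMARY KEY, which implies NOT NULL → not nullable.
- rssi: CHECK does not forbid NULL (a CHECK constraint passes when its expression is NULL) → nullable.
- version: no NOT NULL constraint applies → nullable.
- offset: declared NOT NULL → not nullable.
- threshold: CHECK does not forbid NULL (a CHECK constraint passes when its expression is NULL) → nullable.
- timestamp: no NOT NULL constraint applies → nullable.
- interval: DEFAULT only fills an omitted column; an explicit NULL is still allowed → nullable.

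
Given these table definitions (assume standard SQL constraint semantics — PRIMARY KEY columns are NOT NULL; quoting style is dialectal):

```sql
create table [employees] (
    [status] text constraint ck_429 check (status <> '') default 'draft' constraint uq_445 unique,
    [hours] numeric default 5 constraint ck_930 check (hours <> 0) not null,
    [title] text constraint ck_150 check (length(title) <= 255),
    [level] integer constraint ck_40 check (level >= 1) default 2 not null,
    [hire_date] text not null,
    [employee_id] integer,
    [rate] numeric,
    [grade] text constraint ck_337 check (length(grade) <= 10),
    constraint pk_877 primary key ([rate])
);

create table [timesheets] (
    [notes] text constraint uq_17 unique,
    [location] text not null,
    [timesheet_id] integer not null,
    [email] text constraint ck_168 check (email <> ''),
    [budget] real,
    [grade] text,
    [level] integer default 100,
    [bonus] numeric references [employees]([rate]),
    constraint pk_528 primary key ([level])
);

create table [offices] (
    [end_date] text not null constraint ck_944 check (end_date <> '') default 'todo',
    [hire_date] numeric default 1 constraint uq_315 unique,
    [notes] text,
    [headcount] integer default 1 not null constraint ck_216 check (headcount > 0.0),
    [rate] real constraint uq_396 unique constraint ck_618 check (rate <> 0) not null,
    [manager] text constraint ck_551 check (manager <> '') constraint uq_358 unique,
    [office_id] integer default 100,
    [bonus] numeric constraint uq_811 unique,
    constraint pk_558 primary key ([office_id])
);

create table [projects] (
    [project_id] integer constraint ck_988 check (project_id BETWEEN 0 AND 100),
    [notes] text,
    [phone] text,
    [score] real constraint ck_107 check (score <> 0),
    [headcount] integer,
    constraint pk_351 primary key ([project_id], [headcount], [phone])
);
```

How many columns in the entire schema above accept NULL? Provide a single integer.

employees: 4 nullable (status, title, employee_id, grade — PK (rate) and explicit NOT NULL columns excluded).
timesheets: 5 nullable (notes, email, budget, grade, bonus — PK (level) and explicit NOT NULL columns excluded).
offices: 4 nullable (hire_date, notes, manager, bonus — PK (office_id) and explicit NOT NULL columns excluded).
projects: 2 nullable (notes, score — PK (project_id, headcount, phone) and explicit NOT NULL columns excluded).
Total: 4 + 5 + 4 + 2 = 15.

15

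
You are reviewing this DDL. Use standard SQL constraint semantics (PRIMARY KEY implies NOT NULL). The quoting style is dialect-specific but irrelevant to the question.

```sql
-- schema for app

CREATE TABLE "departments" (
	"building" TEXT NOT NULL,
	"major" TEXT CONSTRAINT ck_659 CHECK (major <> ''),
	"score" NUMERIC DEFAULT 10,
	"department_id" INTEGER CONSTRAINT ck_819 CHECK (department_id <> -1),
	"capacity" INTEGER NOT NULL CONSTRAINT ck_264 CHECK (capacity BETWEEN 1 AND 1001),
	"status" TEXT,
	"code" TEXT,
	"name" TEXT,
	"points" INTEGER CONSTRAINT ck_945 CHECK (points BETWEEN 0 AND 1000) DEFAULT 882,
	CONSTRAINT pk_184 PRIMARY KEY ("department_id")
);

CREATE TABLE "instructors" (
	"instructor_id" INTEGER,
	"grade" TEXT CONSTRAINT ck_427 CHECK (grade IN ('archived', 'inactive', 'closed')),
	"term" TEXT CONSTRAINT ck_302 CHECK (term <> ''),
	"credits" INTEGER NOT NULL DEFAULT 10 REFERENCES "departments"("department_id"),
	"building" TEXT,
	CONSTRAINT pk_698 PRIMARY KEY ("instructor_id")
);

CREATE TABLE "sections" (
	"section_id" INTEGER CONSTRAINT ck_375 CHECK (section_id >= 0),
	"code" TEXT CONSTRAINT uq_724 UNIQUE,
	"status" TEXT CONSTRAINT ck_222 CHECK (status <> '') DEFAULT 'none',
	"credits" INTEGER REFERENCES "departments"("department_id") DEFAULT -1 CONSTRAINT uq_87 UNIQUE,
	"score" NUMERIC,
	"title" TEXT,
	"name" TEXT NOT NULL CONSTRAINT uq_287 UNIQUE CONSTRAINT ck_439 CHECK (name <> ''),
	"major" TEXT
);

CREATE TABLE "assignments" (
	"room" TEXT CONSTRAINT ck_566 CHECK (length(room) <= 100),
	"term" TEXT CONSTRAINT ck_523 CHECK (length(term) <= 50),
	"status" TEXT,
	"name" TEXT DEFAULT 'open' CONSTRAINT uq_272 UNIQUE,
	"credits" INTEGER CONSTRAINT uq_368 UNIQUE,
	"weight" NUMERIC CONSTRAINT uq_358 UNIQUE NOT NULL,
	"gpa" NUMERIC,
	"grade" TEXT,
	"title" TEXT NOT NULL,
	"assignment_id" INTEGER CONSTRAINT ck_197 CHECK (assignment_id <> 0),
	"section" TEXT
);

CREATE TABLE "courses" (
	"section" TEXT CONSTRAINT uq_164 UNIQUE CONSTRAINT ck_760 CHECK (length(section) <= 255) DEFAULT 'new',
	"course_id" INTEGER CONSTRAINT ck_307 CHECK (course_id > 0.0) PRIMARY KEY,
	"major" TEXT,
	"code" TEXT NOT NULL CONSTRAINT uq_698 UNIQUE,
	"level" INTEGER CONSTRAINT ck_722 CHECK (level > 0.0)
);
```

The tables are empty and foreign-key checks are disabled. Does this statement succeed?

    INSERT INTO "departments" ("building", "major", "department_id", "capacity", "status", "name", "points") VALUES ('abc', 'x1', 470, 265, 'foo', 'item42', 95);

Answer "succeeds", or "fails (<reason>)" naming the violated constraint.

succeeds

NOT NULL columns: building is supplied; capacity is supplied; department_id is supplied.
CHECK constraints: 'x1' satisfies (major <> ''); 470 satisfies (department_id <> -1); 265 satisfies (capacity BETWEEN 1 AND 1001); 95 satisfies (points BETWEEN 0 AND 1000).
No constraint is violated.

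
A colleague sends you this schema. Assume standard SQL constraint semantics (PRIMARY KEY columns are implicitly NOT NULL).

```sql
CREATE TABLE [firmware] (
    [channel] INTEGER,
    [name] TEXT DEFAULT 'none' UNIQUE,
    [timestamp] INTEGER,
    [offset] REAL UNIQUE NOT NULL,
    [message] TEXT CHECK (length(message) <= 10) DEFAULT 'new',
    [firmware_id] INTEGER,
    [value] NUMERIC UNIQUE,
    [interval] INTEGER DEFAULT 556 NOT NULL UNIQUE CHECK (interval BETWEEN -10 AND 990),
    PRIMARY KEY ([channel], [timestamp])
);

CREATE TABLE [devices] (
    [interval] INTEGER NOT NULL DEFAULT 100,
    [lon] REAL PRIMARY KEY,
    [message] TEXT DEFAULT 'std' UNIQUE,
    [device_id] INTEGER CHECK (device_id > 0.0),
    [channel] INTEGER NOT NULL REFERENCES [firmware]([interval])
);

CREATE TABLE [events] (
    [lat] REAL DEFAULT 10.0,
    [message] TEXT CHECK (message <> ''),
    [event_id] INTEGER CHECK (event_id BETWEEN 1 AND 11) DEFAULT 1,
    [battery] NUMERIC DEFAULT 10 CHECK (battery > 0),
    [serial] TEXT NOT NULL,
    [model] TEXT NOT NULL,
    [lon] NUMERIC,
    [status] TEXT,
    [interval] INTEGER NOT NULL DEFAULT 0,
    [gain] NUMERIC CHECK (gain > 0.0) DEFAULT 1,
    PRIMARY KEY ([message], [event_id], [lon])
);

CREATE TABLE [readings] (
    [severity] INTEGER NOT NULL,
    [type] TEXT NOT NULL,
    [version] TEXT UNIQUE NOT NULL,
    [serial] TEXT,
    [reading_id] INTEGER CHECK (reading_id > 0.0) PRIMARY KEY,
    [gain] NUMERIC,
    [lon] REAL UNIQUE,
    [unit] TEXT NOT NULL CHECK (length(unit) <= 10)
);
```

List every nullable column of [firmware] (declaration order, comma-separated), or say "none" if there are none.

- channel: part of the PRIMARY KEY, which implies NOT NULL → not nullable.
- name: UNIQUE does not imply NOT NULL → nullable.
- timestamp: part of the PRIMARY KEY, which implies NOT NULL → not nullable.
- offset: declared NOT NULL → not nullable.
- message: CHECK does not forbid NULL (a CHECK constraint passes when its expression is NULL) → nullable.
- firmware_id: no NOT NULL constraint applies → nullable.
- value: UNIQUE does not imply NOT NULL → nullable.
- interval: declared NOT NULL → not nullable.

name, message, firmware_id, value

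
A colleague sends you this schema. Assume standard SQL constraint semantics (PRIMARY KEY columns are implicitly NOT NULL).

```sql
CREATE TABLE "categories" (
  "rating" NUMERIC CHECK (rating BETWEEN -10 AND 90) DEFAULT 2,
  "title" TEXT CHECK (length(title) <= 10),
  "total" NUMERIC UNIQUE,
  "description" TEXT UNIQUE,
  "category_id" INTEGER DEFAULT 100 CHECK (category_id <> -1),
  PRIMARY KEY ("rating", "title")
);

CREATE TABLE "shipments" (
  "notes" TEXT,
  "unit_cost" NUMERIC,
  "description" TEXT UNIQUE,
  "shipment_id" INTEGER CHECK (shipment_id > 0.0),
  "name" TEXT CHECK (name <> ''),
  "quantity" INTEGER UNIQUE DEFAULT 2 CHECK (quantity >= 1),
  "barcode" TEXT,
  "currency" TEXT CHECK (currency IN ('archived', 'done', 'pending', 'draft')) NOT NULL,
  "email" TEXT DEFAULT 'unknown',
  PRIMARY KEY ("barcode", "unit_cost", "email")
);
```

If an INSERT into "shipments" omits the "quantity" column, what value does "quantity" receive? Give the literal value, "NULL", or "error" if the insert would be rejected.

2

quantity has an explicit DEFAULT 2.
When the column is omitted from an INSERT, that default is used.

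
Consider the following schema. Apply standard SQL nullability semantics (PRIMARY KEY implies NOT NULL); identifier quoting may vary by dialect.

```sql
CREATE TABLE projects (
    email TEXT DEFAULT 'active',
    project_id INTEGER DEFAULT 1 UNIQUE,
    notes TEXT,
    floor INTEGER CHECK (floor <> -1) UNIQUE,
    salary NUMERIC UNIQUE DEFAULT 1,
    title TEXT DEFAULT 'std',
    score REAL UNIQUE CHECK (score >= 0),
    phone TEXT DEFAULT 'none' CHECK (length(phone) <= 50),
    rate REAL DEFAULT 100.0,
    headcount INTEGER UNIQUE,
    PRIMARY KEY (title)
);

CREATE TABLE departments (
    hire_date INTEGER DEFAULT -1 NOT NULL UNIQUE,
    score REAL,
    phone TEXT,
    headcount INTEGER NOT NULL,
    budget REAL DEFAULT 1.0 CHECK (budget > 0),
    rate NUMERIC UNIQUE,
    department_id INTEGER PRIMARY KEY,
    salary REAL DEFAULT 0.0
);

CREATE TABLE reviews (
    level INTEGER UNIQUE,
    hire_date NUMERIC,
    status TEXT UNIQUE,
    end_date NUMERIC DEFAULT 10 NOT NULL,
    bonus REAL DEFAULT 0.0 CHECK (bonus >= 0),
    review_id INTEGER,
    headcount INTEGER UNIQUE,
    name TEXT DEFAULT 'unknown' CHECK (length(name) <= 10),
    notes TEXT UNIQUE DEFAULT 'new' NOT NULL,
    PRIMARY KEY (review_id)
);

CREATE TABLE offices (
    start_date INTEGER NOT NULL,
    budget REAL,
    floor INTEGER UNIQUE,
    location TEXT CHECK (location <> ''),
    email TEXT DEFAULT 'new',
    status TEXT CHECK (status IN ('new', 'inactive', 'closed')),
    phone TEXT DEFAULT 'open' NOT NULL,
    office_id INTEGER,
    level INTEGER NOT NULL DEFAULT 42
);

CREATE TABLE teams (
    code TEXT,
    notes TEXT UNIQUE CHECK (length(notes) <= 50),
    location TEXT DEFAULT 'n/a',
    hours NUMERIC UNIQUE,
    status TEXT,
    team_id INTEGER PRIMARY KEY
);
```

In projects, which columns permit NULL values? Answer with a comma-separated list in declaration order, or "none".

email, project_id, notes, floor, salary, score, phone, rate, headcount

- email: DEFAULT only fills an omitted column; an explicit NULL is still allowed → nullable.
- project_id: UNIQUE does not imply NOT NULL → nullable.
- notes: no NOT NULL constraint applies → nullable.
- floor: CHECK does not forbid NULL (a CHECK constraint passes when its expression is NULL) → nullable.
- salary: UNIQUE does not imply NOT NULL → nullable.
- title: part of the PRIMARY KEY, which implies NOT NULL → not nullable.
- score: CHECK does not forbid NULL (a CHECK constraint passes when its expression is NULL) → nullable.
- phone: CHECK does not forbid NULL (a CHECK constraint passes when its expression is NULL) → nullable.
- rate: DEFAULT only fills an omitted column; an explicit NULL is still allowed → nullable.
- headcount: UNIQUE does not imply NOT NULL → nullable.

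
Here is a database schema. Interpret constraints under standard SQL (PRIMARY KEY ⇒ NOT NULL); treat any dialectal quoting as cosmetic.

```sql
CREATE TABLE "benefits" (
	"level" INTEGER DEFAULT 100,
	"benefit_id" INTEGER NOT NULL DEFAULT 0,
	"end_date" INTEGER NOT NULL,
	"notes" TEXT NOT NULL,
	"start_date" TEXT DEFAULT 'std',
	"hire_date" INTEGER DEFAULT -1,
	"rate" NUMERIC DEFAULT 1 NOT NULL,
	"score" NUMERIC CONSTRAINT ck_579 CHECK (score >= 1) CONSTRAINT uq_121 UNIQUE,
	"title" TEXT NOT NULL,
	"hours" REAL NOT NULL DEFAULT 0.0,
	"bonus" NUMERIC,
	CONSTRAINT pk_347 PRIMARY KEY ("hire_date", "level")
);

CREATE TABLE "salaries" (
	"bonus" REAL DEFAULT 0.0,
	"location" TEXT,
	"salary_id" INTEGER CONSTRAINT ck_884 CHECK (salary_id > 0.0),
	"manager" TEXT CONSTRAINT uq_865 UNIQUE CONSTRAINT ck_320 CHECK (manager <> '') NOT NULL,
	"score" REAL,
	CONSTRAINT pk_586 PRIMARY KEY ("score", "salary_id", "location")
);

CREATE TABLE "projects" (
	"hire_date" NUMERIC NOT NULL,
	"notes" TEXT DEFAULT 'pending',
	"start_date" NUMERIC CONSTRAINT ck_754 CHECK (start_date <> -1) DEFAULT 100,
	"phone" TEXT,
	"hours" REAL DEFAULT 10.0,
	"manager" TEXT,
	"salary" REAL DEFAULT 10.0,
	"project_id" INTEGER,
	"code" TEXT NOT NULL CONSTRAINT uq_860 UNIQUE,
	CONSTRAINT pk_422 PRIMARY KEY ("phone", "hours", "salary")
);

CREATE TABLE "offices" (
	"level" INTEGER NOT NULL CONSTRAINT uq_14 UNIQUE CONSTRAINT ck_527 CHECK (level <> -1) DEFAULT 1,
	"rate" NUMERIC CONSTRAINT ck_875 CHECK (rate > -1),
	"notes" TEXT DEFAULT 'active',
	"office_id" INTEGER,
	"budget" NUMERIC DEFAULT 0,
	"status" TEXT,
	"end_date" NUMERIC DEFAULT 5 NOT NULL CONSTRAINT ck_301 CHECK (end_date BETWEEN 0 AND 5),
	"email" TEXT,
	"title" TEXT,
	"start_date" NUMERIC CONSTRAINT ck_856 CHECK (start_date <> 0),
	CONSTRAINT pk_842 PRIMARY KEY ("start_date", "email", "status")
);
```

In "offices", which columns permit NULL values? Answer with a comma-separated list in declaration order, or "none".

rate, notes, office_id, budget, title

- level: declared NOT NULL → not nullable.
- rate: CHECK does not forbid NULL (a CHECK constraint passes when its expression is NULL) → nullable.
- notes: DEFAULT only fills an omitted column; an explicit NULL is still allowed → nullable.
- office_id: no NOT NULL constraint applies → nullable.
- budget: DEFAULT only fills an omitted column; an explicit NULL is still allowed → nullable.
- status: part of the PRIMARY KEY, which implies NOT NULL → not nullable.
- end_date: declared NOT NULL → not nullable.
- email: part of the PRIMARY KEY, which implies NOT NULL → not nullable.
- title: no NOT NULL constraint applies → nullable.
- start_date: part of the PRIMARY KEY, which implies NOT NULL → not nullable.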